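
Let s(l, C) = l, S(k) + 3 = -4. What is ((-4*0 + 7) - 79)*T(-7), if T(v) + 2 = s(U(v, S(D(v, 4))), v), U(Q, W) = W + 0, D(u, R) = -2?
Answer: 648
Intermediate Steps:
S(k) = -7 (S(k) = -3 - 4 = -7)
U(Q, W) = W
T(v) = -9 (T(v) = -2 - 7 = -9)
((-4*0 + 7) - 79)*T(-7) = ((-4*0 + 7) - 79)*(-9) = ((0 + 7) - 79)*(-9) = (7 - 79)*(-9) = -72*(-9) = 648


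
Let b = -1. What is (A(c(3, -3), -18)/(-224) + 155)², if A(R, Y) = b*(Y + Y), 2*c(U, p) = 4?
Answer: 75186241/3136 ≈ 23975.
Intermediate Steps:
c(U, p) = 2 (c(U, p) = (½)*4 = 2)
A(R, Y) = -2*Y (A(R, Y) = -(Y + Y) = -2*Y)
(A(c(3, -3), -18)/(-224) + 155)² = (-2*(-18)/(-224) + 155)² = (36*(-1/224) + 155)² = (-9/56 + 155)² = (8671/56)² = 75186241/3136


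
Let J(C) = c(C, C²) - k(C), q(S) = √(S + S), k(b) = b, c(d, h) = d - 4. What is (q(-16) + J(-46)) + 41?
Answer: 37 + 4*I*√2 ≈ 37.0 + 5.6569*I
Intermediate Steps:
c(d, h) = -4 + d
q(S) = √2*√S (q(S) = √(2*S) = √2*√S)
J(C) = -4 (J(C) = (-4 + C) - C = -4)
(q(-16) + J(-46)) + 41 = (√2*√(-16) - 4) + 41 = (√2*(4*I) - 4) + 41 = (4*I*√2 - 4) + 41 = (-4 + 4*I*√2) + 41 = 37 + 4*I*√2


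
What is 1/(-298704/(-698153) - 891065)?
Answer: -698153/622099404241 ≈ -1.1223e-6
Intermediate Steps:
1/(-298704/(-698153) - 891065) = 1/(-298704*(-1/698153) - 891065) = 1/(298704/698153 - 891065) = 1/(-622099404241/698153) = -698153/622099404241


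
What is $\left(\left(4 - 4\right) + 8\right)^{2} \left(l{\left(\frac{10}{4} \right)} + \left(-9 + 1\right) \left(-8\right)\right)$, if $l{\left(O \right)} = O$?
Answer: $4256$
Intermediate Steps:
$\left(\left(4 - 4\right) + 8\right)^{2} \left(l{\left(\frac{10}{4} \right)} + \left(-9 + 1\right) \left(-8\right)\right) = \left(\left(4 - 4\right) + 8\right)^{2} \left(\frac{10}{4} + \left(-9 + 1\right) \left(-8\right)\right) = \left(\left(4 - 4\right) + 8\right)^{2} \left(10 \cdot \frac{1}{4} - -64\right) = \left(0 + 8\right)^{2} \left(\frac{5}{2} + 64\right) = 8^{2} \cdot \frac{133}{2} = 64 \cdot \frac{133}{2} = 4256$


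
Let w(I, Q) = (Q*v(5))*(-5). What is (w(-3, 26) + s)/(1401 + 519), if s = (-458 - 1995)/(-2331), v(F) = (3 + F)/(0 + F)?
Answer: -96479/895104 ≈ -0.10779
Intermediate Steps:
v(F) = (3 + F)/F
w(I, Q) = -8*Q (w(I, Q) = (Q*((3 + 5)/5))*(-5) = (Q*((⅕)*8))*(-5) = (Q*(8/5))*(-5) = (8*Q/5)*(-5) = -8*Q)
s = 2453/2331 (s = -2453*(-1/2331) = 2453/2331 ≈ 1.0523)
(w(-3, 26) + s)/(1401 + 519) = (-8*26 + 2453/2331)/(1401 + 519) = (-208 + 2453/2331)/1920 = -482395/2331*1/1920 = -96479/895104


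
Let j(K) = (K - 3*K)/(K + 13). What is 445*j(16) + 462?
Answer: -842/29 ≈ -29.034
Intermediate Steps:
j(K) = -2*K/(13 + K) (j(K) = (-2*K)/(13 + K) = -2*K/(13 + K))
445*j(16) + 462 = 445*(-2*16/(13 + 16)) + 462 = 445*(-2*16/29) + 462 = 445*(-2*16*1/29) + 462 = 445*(-32/29) + 462 = -14240/29 + 462 = -842/29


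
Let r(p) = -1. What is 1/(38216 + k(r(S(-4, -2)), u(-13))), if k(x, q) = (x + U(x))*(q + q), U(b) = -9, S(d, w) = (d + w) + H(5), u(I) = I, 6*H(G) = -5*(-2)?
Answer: 1/38476 ≈ 2.5990e-5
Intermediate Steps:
H(G) = 5/3 (H(G) = (-5*(-2))/6 = (⅙)*10 = 5/3)
S(d, w) = 5/3 + d + w (S(d, w) = (d + w) + 5/3 = 5/3 + d + w)
k(x, q) = 2*q*(-9 + x) (k(x, q) = (x - 9)*(q + q) = (-9 + x)*(2*q) = 2*q*(-9 + x))
1/(38216 + k(r(S(-4, -2)), u(-13))) = 1/(38216 + 2*(-13)*(-9 - 1)) = 1/(38216 + 2*(-13)*(-10)) = 1/(38216 + 260) = 1/38476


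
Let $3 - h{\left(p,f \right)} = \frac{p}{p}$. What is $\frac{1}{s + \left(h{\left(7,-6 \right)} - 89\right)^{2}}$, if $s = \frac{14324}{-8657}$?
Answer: $\frac{8657}{65510509} \approx 0.00013215$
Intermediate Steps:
$h{\left(p,f \right)} = 2$ ($h{\left(p,f \right)} = 3 - \frac{p}{p} = 3 - 1 = 2$)
$s = - \frac{14324}{8657}$ ($s = 14324 \left(- \frac{1}{8657}\right) = - \frac{14324}{8657} \approx -1.6546$)
$\frac{1}{s + \left(h{\left(7,-6 \right)} - 89\right)^{2}} = \frac{1}{- \frac{14324}{8657} + \left(2 - 89\right)^{2}} = \frac{1}{- \frac{14324}{8657} + \left(-87\right)^{2}} = \frac{1}{- \frac{14324}{8657} + 7569} = \frac{1}{\frac{65510509}{8657}} = \frac{8657}{65510509}$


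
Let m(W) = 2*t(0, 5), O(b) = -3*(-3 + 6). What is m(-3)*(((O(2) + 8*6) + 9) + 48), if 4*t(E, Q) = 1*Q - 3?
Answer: 96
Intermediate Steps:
O(b) = -9 (O(b) = -3*3 = -9)
t(E, Q) = -¾ + Q/4 (t(E, Q) = (1*Q - 3)/4 = (Q - 3)/4 = (-3 + Q)/4 = -¾ + Q/4)
m(W) = 1 (m(W) = 2*(-¾ + (¼)*5) = 2*(-¾ + 5/4) = 2*(½) = 1)
m(-3)*(((O(2) + 8*6) + 9) + 48) = 1*(((-9 + 8*6) + 9) + 48) = 1*(((-9 + 48) + 9) + 48) = 1*((39 + 9) + 48) = 1*(48 + 48) = 1*96 = 96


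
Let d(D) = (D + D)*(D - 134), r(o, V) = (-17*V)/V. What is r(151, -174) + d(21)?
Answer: -4763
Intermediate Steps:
r(o, V) = -17
d(D) = 2*D*(-134 + D) (d(D) = (2*D)*(-134 + D) = 2*D*(-134 + D))
r(151, -174) + d(21) = -17 + 2*21*(-134 + 21) = -17 + 2*21*(-113) = -17 - 4746 = -4763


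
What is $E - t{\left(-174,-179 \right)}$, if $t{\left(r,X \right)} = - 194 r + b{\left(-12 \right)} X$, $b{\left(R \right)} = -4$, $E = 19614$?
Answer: $-14858$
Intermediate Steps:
$t{\left(r,X \right)} = - 194 r - 4 X$
$E - t{\left(-174,-179 \right)} = 19614 - \left(\left(-194\right) \left(-174\right) - -716\right) = 19614 - \left(33756 + 716\right) = 19614 - 34472 = -14858$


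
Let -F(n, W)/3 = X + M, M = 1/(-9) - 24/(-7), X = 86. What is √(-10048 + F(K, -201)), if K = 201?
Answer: I*√4549335/21 ≈ 101.57*I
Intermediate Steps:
M = 209/63 (M = 1*(-⅑) - 24*(-⅐) = -⅑ + 24/7 = 209/63 ≈ 3.3175)
F(n, W) = -5627/21 (F(n, W) = -3*(86 + 209/63) = -3*5627/63 = -5627/21)
√(-10048 + F(K, -201)) = √(-10048 - 5627/21) = √(-216635/21) = I*√4549335/21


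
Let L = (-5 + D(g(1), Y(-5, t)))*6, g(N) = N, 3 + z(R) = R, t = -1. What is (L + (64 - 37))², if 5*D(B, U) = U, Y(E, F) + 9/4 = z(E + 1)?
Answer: 19881/100 ≈ 198.81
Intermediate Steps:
z(R) = -3 + R
Y(E, F) = -17/4 + E (Y(E, F) = -9/4 + (-3 + (E + 1)) = -9/4 + (-3 + (1 + E)) = -9/4 + (-2 + E) = -17/4 + E)
D(B, U) = U/5
L = -411/10 (L = (-5 + (-17/4 - 5)/5)*6 = (-5 + (⅕)*(-37/4))*6 = (-5 - 37/20)*6 = -137/20*6 = -411/10 ≈ -41.100)
(L + (64 - 37))² = (-411/10 + (64 - 37))² = (-411/10 + 27)² = (-141/10)² = 19881/100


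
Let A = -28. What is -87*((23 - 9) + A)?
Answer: 1218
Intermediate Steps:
-87*((23 - 9) + A) = -87*((23 - 9) - 28) = -87*(14 - 28) = -87*(-14) = 1218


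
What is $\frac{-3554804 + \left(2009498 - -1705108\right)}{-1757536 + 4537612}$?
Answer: $\frac{79901}{1390038} \approx 0.057481$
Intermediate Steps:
$\frac{-3554804 + \left(2009498 - -1705108\right)}{-1757536 + 4537612} = \frac{-3554804 + \left(2009498 + 1705108\right)}{2780076} = \left(-3554804 + 3714606\right) \frac{1}{2780076} = 159802 \cdot \frac{1}{2780076} = \frac{79901}{1390038}$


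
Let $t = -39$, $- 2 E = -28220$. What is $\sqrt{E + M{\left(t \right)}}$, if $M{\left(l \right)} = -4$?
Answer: $\sqrt{14106} \approx 118.77$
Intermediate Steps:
$E = 14110$ ($E = \left(- \frac{1}{2}\right) \left(-28220\right) = 14110$)
$\sqrt{E + M{\left(t \right)}} = \sqrt{14110 - 4} = \sqrt{14106}$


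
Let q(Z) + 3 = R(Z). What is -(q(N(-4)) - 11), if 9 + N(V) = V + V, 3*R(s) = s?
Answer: 59/3 ≈ 19.667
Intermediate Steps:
R(s) = s/3
N(V) = -9 + 2*V (N(V) = -9 + (V + V) = -9 + 2*V)
q(Z) = -3 + Z/3
-(q(N(-4)) - 11) = -((-3 + (-9 + 2*(-4))/3) - 11) = -((-3 + (-9 - 8)/3) - 11) = -((-3 + (⅓)*(-17)) - 11) = -((-3 - 17/3) - 11) = -(-26/3 - 11) = -1*(-59/3) = 59/3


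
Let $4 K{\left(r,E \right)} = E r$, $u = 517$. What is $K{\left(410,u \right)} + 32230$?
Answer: $\frac{170445}{2} \approx 85223.0$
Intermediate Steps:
$K{\left(r,E \right)} = \frac{E r}{4}$
$K{\left(410,u \right)} + 32230 = \frac{1}{4} \cdot 517 \cdot 410 + 32230 = \frac{105985}{2} + 32230 = \frac{170445}{2}$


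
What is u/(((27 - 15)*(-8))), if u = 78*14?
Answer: -91/8 ≈ -11.375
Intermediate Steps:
u = 1092
u/(((27 - 15)*(-8))) = 1092/(((27 - 15)*(-8))) = 1092/((12*(-8))) = 1092/(-96) = 1092*(-1/96) = -91/8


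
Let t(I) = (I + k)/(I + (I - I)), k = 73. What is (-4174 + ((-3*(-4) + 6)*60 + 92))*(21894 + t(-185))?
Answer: -12159607004/185 ≈ -6.5728e+7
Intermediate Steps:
t(I) = (73 + I)/I (t(I) = (I + 73)/(I + (I - I)) = (73 + I)/(I + 0) = (73 + I)/I)
(-4174 + ((-3*(-4) + 6)*60 + 92))*(21894 + t(-185)) = (-4174 + ((-3*(-4) + 6)*60 + 92))*(21894 + (73 - 185)/(-185)) = (-4174 + ((12 + 6)*60 + 92))*(21894 - 1/185*(-112)) = (-4174 + (18*60 + 92))*(21894 + 112/185) = (-4174 + (1080 + 92))*(4050502/185) = (-4174 + 1172)*(4050502/185) = -3002*4050502/185 = -12159607004/185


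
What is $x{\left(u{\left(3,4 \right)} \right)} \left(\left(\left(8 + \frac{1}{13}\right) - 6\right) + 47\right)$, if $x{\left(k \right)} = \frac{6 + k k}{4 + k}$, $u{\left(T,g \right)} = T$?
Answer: $\frac{9570}{91} \approx 105.16$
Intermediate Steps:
$x{\left(k \right)} = \frac{6 + k^{2}}{4 + k}$
$x{\left(u{\left(3,4 \right)} \right)} \left(\left(\left(8 + \frac{1}{13}\right) - 6\right) + 47\right) = \frac{6 + 3^{2}}{4 + 3} \left(\left(\left(8 + \frac{1}{13}\right) - 6\right) + 47\right) = \frac{6 + 9}{7} \left(\left(\left(8 + \frac{1}{13}\right) - 6\right) + 47\right) = \frac{1}{7} \cdot 15 \left(\left(\frac{105}{13} - 6\right) + 47\right) = \frac{15 \left(\frac{27}{13} + 47\right)}{7} = \frac{15}{7} \cdot \frac{638}{13} = \frac{9570}{91}$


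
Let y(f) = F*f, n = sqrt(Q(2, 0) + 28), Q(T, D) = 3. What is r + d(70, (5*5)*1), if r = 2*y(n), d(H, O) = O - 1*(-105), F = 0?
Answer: 130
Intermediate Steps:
d(H, O) = 105 + O (d(H, O) = O + 105 = 105 + O)
n = sqrt(31) (n = sqrt(3 + 28) = sqrt(31) ≈ 5.5678)
y(f) = 0 (y(f) = 0*f = 0)
r = 0 (r = 2*0 = 0)
r + d(70, (5*5)*1) = 0 + (105 + (5*5)*1) = 0 + (105 + 25*1) = 0 + (105 + 25) = 0 + 130 = 130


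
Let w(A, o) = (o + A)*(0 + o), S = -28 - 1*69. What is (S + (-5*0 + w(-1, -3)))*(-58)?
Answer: 4930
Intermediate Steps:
S = -97 (S = -28 - 69 = -97)
w(A, o) = o*(A + o) (w(A, o) = (A + o)*o = o*(A + o))
(S + (-5*0 + w(-1, -3)))*(-58) = (-97 + (-5*0 - 3*(-1 - 3)))*(-58) = (-97 + (0 - 3*(-4)))*(-58) = (-97 + (0 + 12))*(-58) = (-97 + 12)*(-58) = -85*(-58) = 4930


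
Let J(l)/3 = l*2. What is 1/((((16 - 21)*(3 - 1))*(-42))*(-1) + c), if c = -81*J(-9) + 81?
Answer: 1/4035 ≈ 0.00024783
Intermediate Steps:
J(l) = 6*l (J(l) = 3*(l*2) = 3*(2*l) = 6*l)
c = 4455 (c = -486*(-9) + 81 = -81*(-54) + 81 = 4374 + 81 = 4455)
1/((((16 - 21)*(3 - 1))*(-42))*(-1) + c) = 1/((((16 - 21)*(3 - 1))*(-42))*(-1) + 4455) = 1/((-5*2*(-42))*(-1) + 4455) = 1/(-10*(-42)*(-1) + 4455) = 1/(420*(-1) + 4455) = 1/(-420 + 4455) = 1/4035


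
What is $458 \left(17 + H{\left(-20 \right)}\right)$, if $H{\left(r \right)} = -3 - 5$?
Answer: $4122$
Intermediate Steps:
$H{\left(r \right)} = -8$
$458 \left(17 + H{\left(-20 \right)}\right) = 458 \left(17 - 8\right) = 458 \cdot 9 = 4122$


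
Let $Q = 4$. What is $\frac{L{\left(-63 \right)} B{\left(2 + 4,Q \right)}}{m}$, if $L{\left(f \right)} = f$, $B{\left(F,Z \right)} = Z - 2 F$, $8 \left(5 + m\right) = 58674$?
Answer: $\frac{2016}{29317} \approx 0.068766$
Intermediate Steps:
$m = \frac{29317}{4}$ ($m = -5 + \frac{1}{8} \cdot 58674 = -5 + \frac{29337}{4} = \frac{29317}{4} \approx 7329.3$)
$\frac{L{\left(-63 \right)} B{\left(2 + 4,Q \right)}}{m} = \frac{\left(-63\right) \left(4 - 2 \left(2 + 4\right)\right)}{\frac{29317}{4}} = - 63 \left(4 - 12\right) \frac{4}{29317} = \left(-63\right) \left(-8\right) \frac{4}{29317} = 504 \cdot \frac{4}{29317} = \frac{2016}{29317}$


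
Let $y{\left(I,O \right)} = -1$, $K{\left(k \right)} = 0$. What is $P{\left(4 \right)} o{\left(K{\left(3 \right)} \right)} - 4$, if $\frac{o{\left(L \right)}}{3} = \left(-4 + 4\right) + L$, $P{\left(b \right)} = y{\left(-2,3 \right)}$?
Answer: $-4$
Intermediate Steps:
$P{\left(b \right)} = -1$
$o{\left(L \right)} = 3 L$ ($o{\left(L \right)} = 3 \left(\left(-4 + 4\right) + L\right) = 3 \left(0 + L\right) = 3 L$)
$P{\left(4 \right)} o{\left(K{\left(3 \right)} \right)} - 4 = - 3 \cdot 0 - 4 = \left(-1\right) 0 - 4 = 0 - 4 = -4$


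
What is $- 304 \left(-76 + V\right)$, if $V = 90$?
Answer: $-4256$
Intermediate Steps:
$- 304 \left(-76 + V\right) = - 304 \left(-76 + 90\right) = \left(-304\right) 14 = -4256$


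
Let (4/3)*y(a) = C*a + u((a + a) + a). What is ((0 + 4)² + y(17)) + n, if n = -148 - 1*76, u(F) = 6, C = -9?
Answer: -1273/4 ≈ -318.25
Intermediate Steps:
n = -224 (n = -148 - 76 = -224)
y(a) = 9/2 - 27*a/4 (y(a) = 3*(-9*a + 6)/4 = 3*(6 - 9*a)/4 = 9/2 - 27*a/4)
((0 + 4)² + y(17)) + n = ((0 + 4)² + (9/2 - 27/4*17)) - 224 = (4² + (9/2 - 459/4)) - 224 = (16 - 441/4) - 224 = -377/4 - 224 = -1273/4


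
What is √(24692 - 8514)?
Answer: √16178 ≈ 127.19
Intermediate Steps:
√(24692 - 8514) = √16178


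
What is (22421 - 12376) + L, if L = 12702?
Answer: 22747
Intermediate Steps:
(22421 - 12376) + L = (22421 - 12376) + 12702 = 10045 + 12702 = 22747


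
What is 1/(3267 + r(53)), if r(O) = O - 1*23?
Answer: 1/3297 ≈ 0.00030331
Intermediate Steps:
r(O) = -23 + O (r(O) = O - 23 = -23 + O)
1/(3267 + r(53)) = 1/(3267 + (-23 + 53)) = 1/(3267 + 30) = 1/3297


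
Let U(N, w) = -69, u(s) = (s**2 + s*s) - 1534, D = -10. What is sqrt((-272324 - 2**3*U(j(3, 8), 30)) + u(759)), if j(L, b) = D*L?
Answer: 2*sqrt(219714) ≈ 937.47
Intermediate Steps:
u(s) = -1534 + 2*s**2 (u(s) = (s**2 + s**2) - 1534 = 2*s**2 - 1534 = -1534 + 2*s**2)
j(L, b) = -10*L
sqrt((-272324 - 2**3*U(j(3, 8), 30)) + u(759)) = sqrt((-272324 - 2**3*(-69)) + (-1534 + 2*759**2)) = sqrt((-272324 - 8*(-69)) + (-1534 + 2*576081)) = sqrt((-272324 - 1*(-552)) + (-1534 + 1152162)) = sqrt((-272324 + 552) + 1150628) = sqrt(-271772 + 1150628) = sqrt(878856) = 2*sqrt(219714)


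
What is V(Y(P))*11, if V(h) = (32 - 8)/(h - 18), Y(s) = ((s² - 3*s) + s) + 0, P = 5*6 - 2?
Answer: 132/355 ≈ 0.37183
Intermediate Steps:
P = 28 (P = 30 - 2 = 28)
Y(s) = s² - 2*s (Y(s) = (s² - 2*s) + 0 = s² - 2*s)
V(h) = 24/(-18 + h)
V(Y(P))*11 = (24/(-18 + 28*(-2 + 28)))*11 = (24/(-18 + 28*26))*11 = (24/(-18 + 728))*11 = (24/710)*11 = (24*(1/710))*11 = (12/355)*11 = 132/355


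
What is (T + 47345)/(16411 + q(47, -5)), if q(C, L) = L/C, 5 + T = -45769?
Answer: 73837/771312 ≈ 0.095729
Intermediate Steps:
T = -45774 (T = -5 - 45769 = -45774)
(T + 47345)/(16411 + q(47, -5)) = (-45774 + 47345)/(16411 - 5/47) = 1571/(16411 - 5*1/47) = 1571/(16411 - 5/47) = 1571/(771312/47) = 1571*(47/771312) = 73837/771312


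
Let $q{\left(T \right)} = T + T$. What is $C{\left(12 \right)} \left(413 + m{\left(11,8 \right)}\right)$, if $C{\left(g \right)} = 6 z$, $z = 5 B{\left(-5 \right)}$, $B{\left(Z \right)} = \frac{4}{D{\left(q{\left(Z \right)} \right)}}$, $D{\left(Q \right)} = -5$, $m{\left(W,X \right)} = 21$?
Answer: $-10416$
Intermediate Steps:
$q{\left(T \right)} = 2 T$
$B{\left(Z \right)} = - \frac{4}{5}$ ($B{\left(Z \right)} = \frac{4}{-5} = 4 \left(- \frac{1}{5}\right) = - \frac{4}{5}$)
$z = -4$ ($z = 5 \left(- \frac{4}{5}\right) = -4$)
$C{\left(g \right)} = -24$ ($C{\left(g \right)} = 6 \left(-4\right) = -24$)
$C{\left(12 \right)} \left(413 + m{\left(11,8 \right)}\right) = - 24 \left(413 + 21\right) = \left(-24\right) 434 = -10416$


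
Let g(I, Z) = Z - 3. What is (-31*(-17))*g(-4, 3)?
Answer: 0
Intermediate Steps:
g(I, Z) = -3 + Z
(-31*(-17))*g(-4, 3) = (-31*(-17))*(-3 + 3) = 527*0 = 0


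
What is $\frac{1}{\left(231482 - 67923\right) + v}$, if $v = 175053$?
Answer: $\frac{1}{338612} \approx 2.9532 \cdot 10^{-6}$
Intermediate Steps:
$\frac{1}{\left(231482 - 67923\right) + v} = \frac{1}{\left(231482 - 67923\right) + 175053} = \frac{1}{163559 + 175053} = \frac{1}{338612}$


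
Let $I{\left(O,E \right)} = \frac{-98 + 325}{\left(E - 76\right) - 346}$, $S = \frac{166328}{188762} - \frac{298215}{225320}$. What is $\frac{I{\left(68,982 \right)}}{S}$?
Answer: $- \frac{17240590753}{18814634870} \approx -0.91634$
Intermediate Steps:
$S = - \frac{1881463487}{4253185384}$ ($S = 166328 \cdot \frac{1}{188762} - \frac{59643}{45064} = \frac{83164}{94381} - \frac{59643}{45064} = - \frac{1881463487}{4253185384} \approx -0.44237$)
$I{\left(O,E \right)} = \frac{227}{-422 + E}$ ($I{\left(O,E \right)} = \frac{227}{\left(-76 + E\right) - 346} = \frac{227}{-422 + E}$)
$\frac{I{\left(68,982 \right)}}{S} = \frac{227 \frac{1}{-422 + 982}}{- \frac{1881463487}{4253185384}} = \frac{227}{560} \left(- \frac{4253185384}{1881463487}\right) = - \frac{17240590753}{18814634870}$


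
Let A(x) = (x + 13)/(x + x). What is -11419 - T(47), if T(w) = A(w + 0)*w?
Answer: -11449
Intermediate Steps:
A(x) = (13 + x)/(2*x) (A(x) = (13 + x)/((2*x)) = (13 + x)*(1/(2*x)) = (13 + x)/(2*x))
T(w) = 13/2 + w/2 (T(w) = ((13 + (w + 0))/(2*(w + 0)))*w = ((13 + w)/(2*w))*w = 13/2 + w/2)
-11419 - T(47) = -11419 - (13/2 + (½)*47) = -11419 - (13/2 + 47/2) = -11419 - 1*30 = -11419 - 30 = -11449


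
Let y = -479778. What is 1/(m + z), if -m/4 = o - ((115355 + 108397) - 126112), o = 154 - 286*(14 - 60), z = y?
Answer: -1/142458 ≈ -7.0196e-6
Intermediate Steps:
z = -479778
o = 13310 (o = 154 - 286*(-46) = 154 + 13156 = 13310)
m = 337320 (m = -4*(13310 - ((115355 + 108397) - 126112)) = -4*(13310 - (223752 - 126112)) = -4*(13310 - 1*97640) = -4*(13310 - 97640) = -4*(-84330) = 337320)
1/(m + z) = 1/(337320 - 479778) = 1/(-142458) = -1/142458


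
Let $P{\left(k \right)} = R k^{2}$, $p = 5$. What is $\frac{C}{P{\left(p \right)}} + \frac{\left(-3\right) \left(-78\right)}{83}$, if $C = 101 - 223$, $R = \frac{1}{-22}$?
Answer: $\frac{228622}{2075} \approx 110.18$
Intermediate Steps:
$R = - \frac{1}{22} \approx -0.045455$
$C = -122$
$P{\left(k \right)} = - \frac{k^{2}}{22}$
$\frac{C}{P{\left(p \right)}} + \frac{\left(-3\right) \left(-78\right)}{83} = - \frac{122}{\left(- \frac{1}{22}\right) 5^{2}} + \frac{\left(-3\right) \left(-78\right)}{83} = - \frac{122}{\left(- \frac{1}{22}\right) 25} + 234 \cdot \frac{1}{83} = - \frac{122}{- \frac{25}{22}} + \frac{234}{83} = \left(-122\right) \left(- \frac{22}{25}\right) + \frac{234}{83} = \frac{2684}{25} + \frac{234}{83} = \frac{228622}{2075}$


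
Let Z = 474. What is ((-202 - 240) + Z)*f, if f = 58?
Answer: 1856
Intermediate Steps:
((-202 - 240) + Z)*f = ((-202 - 240) + 474)*58 = (-442 + 474)*58 = 32*58 = 1856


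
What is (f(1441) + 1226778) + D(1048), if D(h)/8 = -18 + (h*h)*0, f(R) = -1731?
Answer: 1224903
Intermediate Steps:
D(h) = -144 (D(h) = 8*(-18 + (h*h)*0) = 8*(-18 + h**2*0) = 8*(-18 + 0) = 8*(-18) = -144)
(f(1441) + 1226778) + D(1048) = (-1731 + 1226778) - 144 = 1225047 - 144 = 1224903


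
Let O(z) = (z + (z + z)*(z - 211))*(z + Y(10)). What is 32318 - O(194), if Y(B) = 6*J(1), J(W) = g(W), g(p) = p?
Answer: 1312718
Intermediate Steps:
J(W) = W
Y(B) = 6 (Y(B) = 6*1 = 6)
O(z) = (6 + z)*(z + 2*z*(-211 + z)) (O(z) = (z + (z + z)*(z - 211))*(z + 6) = (z + (2*z)*(-211 + z))*(6 + z) = (z + 2*z*(-211 + z))*(6 + z) = (6 + z)*(z + 2*z*(-211 + z)))
32318 - O(194) = 32318 - 194*(-2526 - 409*194 + 2*194**2) = 32318 - 194*(-2526 - 79346 + 2*37636) = 32318 - 194*(-2526 - 79346 + 75272) = 32318 - 194*(-6600) = 32318 - 1*(-1280400) = 32318 + 1280400 = 1312718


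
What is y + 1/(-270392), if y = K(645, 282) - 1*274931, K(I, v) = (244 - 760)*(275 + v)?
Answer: -152053048457/270392 ≈ -5.6234e+5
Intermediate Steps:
K(I, v) = -141900 - 516*v (K(I, v) = -516*(275 + v) = -141900 - 516*v)
y = -562343 (y = (-141900 - 516*282) - 1*274931 = (-141900 - 145512) - 274931 = -287412 - 274931 = -562343)
y + 1/(-270392) = -562343 + 1/(-270392) = -562343 - 1/270392 = -152053048457/270392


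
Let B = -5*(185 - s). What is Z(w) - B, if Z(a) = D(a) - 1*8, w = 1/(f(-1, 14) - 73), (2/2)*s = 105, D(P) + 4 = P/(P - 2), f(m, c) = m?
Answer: 57813/149 ≈ 388.01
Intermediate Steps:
D(P) = -4 + P/(-2 + P) (D(P) = -4 + P/(P - 2) = -4 + P/(-2 + P))
s = 105
w = -1/74 (w = 1/(-1 - 73) = 1/(-74) = -1/74 ≈ -0.013514)
Z(a) = -8 + (8 - 3*a)/(-2 + a) (Z(a) = (8 - 3*a)/(-2 + a) - 1*8 = (8 - 3*a)/(-2 + a) - 8 = -8 + (8 - 3*a)/(-2 + a))
B = -400 (B = -5*(185 - 1*105) = -5*(185 - 105) = -5*80 = -400)
Z(w) - B = (24 - 11*(-1/74))/(-2 - 1/74) - 1*(-400) = (24 + 11/74)/(-149/74) + 400 = -74/149*1787/74 + 400 = -1787/149 + 400 = 57813/149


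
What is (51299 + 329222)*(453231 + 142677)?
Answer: 226755508068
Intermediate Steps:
(51299 + 329222)*(453231 + 142677) = 380521*595908 = 226755508068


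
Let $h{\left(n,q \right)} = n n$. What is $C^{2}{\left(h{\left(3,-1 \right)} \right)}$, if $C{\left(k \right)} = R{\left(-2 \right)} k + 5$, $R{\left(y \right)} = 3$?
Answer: $1024$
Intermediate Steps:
$h{\left(n,q \right)} = n^{2}$
$C{\left(k \right)} = 5 + 3 k$ ($C{\left(k \right)} = 3 k + 5 = 5 + 3 k$)
$C^{2}{\left(h{\left(3,-1 \right)} \right)} = \left(5 + 3 \cdot 3^{2}\right)^{2} = \left(5 + 3 \cdot 9\right)^{2} = \left(5 + 27\right)^{2} = 32^{2} = 1024$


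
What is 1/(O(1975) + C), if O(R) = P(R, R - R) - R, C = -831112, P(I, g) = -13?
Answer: -1/833100 ≈ -1.2003e-6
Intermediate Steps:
O(R) = -13 - R
1/(O(1975) + C) = 1/((-13 - 1*1975) - 831112) = 1/((-13 - 1975) - 831112) = 1/(-1988 - 831112) = 1/(-833100) = -1/833100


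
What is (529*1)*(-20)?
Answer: -10580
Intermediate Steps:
(529*1)*(-20) = 529*(-20) = -10580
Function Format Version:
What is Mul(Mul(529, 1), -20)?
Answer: -10580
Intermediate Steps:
Mul(Mul(529, 1), -20) = Mul(529, -20) = -10580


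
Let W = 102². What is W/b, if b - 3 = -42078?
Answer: -68/275 ≈ -0.24727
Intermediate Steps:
b = -42075 (b = 3 - 42078 = -42075)
W = 10404
W/b = 10404/(-42075) = 10404*(-1/42075) = -68/275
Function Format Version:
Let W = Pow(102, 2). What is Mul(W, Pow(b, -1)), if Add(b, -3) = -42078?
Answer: Rational(-68, 275) ≈ -0.24727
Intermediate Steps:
b = -42075 (b = Add(3, -42078) = -42075)
W = 10404
Mul(W, Pow(b, -1)) = Mul(10404, Pow(-42075, -1)) = Mul(10404, Rational(-1, 42075)) = Rational(-68, 275)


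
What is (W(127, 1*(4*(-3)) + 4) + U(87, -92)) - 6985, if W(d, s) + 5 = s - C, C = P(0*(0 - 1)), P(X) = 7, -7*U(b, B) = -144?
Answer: -48891/7 ≈ -6984.4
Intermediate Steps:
U(b, B) = 144/7 (U(b, B) = -1/7*(-144) = 144/7)
C = 7
W(d, s) = -12 + s (W(d, s) = -5 + (s - 1*7) = -5 + (s - 7) = -5 + (-7 + s) = -12 + s)
(W(127, 1*(4*(-3)) + 4) + U(87, -92)) - 6985 = ((-12 + (1*(4*(-3)) + 4)) + 144/7) - 6985 = ((-12 + (1*(-12) + 4)) + 144/7) - 6985 = ((-12 + (-12 + 4)) + 144/7) - 6985 = ((-12 - 8) + 144/7) - 6985 = (-20 + 144/7) - 6985 = 4/7 - 6985 = -48891/7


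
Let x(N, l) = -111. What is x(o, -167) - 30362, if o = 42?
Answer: -30473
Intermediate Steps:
x(o, -167) - 30362 = -111 - 30362 = -30473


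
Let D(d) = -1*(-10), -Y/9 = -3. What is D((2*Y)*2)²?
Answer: 100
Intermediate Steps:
Y = 27 (Y = -9*(-3) = 27)
D(d) = 10
D((2*Y)*2)² = 10² = 100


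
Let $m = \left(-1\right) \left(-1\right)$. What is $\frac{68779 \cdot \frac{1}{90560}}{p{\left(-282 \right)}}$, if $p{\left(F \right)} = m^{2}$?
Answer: $\frac{68779}{90560} \approx 0.75949$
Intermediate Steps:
$m = 1$
$p{\left(F \right)} = 1$ ($p{\left(F \right)} = 1^{2} = 1$)
$\frac{68779 \cdot \frac{1}{90560}}{p{\left(-282 \right)}} = \frac{68779 \cdot \frac{1}{90560}}{1} = 68779 \cdot \frac{1}{90560} \cdot 1 = \frac{68779}{90560} \cdot 1 = \frac{68779}{90560}$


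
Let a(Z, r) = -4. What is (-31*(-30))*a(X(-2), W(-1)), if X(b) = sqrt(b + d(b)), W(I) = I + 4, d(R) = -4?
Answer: -3720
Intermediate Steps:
W(I) = 4 + I
X(b) = sqrt(-4 + b) (X(b) = sqrt(b - 4) = sqrt(-4 + b))
(-31*(-30))*a(X(-2), W(-1)) = -31*(-30)*(-4) = 930*(-4) = -3720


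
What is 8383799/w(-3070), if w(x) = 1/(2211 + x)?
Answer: -7201683341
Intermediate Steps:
8383799/w(-3070) = 8383799/(1/(2211 - 3070)) = 8383799/(1/(-859)) = 8383799/(-1/859) = 8383799*(-859) = -7201683341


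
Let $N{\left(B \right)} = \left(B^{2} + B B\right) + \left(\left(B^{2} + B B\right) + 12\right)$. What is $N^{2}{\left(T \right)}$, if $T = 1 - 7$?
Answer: $24336$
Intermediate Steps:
$T = -6$
$N{\left(B \right)} = 12 + 4 B^{2}$ ($N{\left(B \right)} = \left(B^{2} + B^{2}\right) + \left(\left(B^{2} + B^{2}\right) + 12\right) = 2 B^{2} + \left(2 B^{2} + 12\right) = 2 B^{2} + \left(12 + 2 B^{2}\right) = 12 + 4 B^{2}$)
$N^{2}{\left(T \right)} = \left(12 + 4 \left(-6\right)^{2}\right)^{2} = \left(12 + 4 \cdot 36\right)^{2} = \left(12 + 144\right)^{2} = 156^{2} = 24336$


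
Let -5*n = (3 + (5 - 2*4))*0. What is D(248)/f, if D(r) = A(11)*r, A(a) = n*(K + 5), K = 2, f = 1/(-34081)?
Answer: 0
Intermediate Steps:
f = -1/34081 ≈ -2.9342e-5
n = 0 (n = -(3 + (5 - 2*4))*0/5 = -(3 + (5 - 8))*0/5 = -(3 - 3)*0/5 = -0*0 = -⅕*0 = 0)
A(a) = 0 (A(a) = 0*(2 + 5) = 0*7 = 0)
D(r) = 0 (D(r) = 0*r = 0)
D(248)/f = 0/(-1/34081) = 0*(-34081) = 0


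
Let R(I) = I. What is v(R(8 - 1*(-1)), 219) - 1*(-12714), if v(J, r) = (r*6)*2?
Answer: 15342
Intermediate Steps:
v(J, r) = 12*r (v(J, r) = (6*r)*2 = 12*r)
v(R(8 - 1*(-1)), 219) - 1*(-12714) = 12*219 - 1*(-12714) = 2628 + 12714 = 15342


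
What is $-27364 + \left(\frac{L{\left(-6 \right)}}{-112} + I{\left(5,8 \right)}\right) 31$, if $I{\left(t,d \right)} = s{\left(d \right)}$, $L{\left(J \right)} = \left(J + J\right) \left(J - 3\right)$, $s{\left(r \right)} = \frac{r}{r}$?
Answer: $- \frac{766161}{28} \approx -27363.0$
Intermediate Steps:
$s{\left(r \right)} = 1$
$L{\left(J \right)} = 2 J \left(-3 + J\right)$
$I{\left(t,d \right)} = 1$
$-27364 + \left(\frac{L{\left(-6 \right)}}{-112} + I{\left(5,8 \right)}\right) 31 = -27364 + \left(\frac{2 \left(-6\right) \left(-3 - 6\right)}{-112} + 1\right) 31 = -27364 + \left(2 \left(-6\right) \left(-9\right) \left(- \frac{1}{112}\right) + 1\right) 31 = -27364 + \left(108 \left(- \frac{1}{112}\right) + 1\right) 31 = -27364 + \left(- \frac{27}{28} + 1\right) 31 = -27364 + \frac{1}{28} \cdot 31 = -27364 + \frac{31}{28} = - \frac{766161}{28}$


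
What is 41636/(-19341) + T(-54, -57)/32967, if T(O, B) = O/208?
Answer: -251767865/116952264 ≈ -2.1527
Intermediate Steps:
T(O, B) = O/208 (T(O, B) = O*(1/208) = O/208)
41636/(-19341) + T(-54, -57)/32967 = 41636/(-19341) + ((1/208)*(-54))/32967 = 41636*(-1/19341) - 27/104*1/32967 = -5948/2763 - 1/126984 = -251767865/116952264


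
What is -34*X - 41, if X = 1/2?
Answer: -58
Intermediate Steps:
X = ½ ≈ 0.50000
-34*X - 41 = -34*½ - 41 = -17 - 41 = -58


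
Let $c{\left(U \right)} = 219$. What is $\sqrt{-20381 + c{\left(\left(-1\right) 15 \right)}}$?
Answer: $i \sqrt{20162} \approx 141.99 i$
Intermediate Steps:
$\sqrt{-20381 + c{\left(\left(-1\right) 15 \right)}} = \sqrt{-20381 + 219} = \sqrt{-20162} = i \sqrt{20162}$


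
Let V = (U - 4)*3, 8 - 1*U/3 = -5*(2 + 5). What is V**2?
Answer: 140625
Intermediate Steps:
U = 129 (U = 24 - (-15)*(2 + 5) = 24 - (-15)*7 = 24 - 3*(-35) = 24 + 105 = 129)
V = 375 (V = (129 - 4)*3 = 125*3 = 375)
V**2 = 375**2 = 140625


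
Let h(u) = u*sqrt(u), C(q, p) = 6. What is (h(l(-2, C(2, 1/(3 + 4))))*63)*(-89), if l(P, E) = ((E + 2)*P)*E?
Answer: 2153088*I*sqrt(6) ≈ 5.274e+6*I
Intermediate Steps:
l(P, E) = E*P*(2 + E) (l(P, E) = ((2 + E)*P)*E = (P*(2 + E))*E = E*P*(2 + E))
h(u) = u**(3/2)
(h(l(-2, C(2, 1/(3 + 4))))*63)*(-89) = ((6*(-2)*(2 + 6))**(3/2)*63)*(-89) = ((6*(-2)*8)**(3/2)*63)*(-89) = ((-96)**(3/2)*63)*(-89) = (-384*I*sqrt(6)*63)*(-89) = -24192*I*sqrt(6)*(-89) = 2153088*I*sqrt(6)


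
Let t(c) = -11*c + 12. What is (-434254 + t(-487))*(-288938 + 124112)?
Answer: 70691399010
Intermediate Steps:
t(c) = 12 - 11*c
(-434254 + t(-487))*(-288938 + 124112) = (-434254 + (12 - 11*(-487)))*(-288938 + 124112) = (-434254 + (12 + 5357))*(-164826) = (-434254 + 5369)*(-164826) = -428885*(-164826) = 70691399010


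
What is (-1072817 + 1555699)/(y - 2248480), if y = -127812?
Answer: -241441/1188146 ≈ -0.20321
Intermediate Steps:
(-1072817 + 1555699)/(y - 2248480) = (-1072817 + 1555699)/(-127812 - 2248480) = 482882/(-2376292) = 482882*(-1/2376292) = -241441/1188146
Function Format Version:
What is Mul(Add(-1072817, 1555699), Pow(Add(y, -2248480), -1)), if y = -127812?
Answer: Rational(-241441, 1188146) ≈ -0.20321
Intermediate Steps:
Mul(Add(-1072817, 1555699), Pow(Add(y, -2248480), -1)) = Mul(Add(-1072817, 1555699), Pow(Add(-127812, -2248480), -1)) = Mul(482882, Pow(-2376292, -1)) = Mul(482882, Rational(-1, 2376292)) = Rational(-241441, 1188146)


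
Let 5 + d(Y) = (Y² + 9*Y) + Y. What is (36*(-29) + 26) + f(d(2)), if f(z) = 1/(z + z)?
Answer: -38683/38 ≈ -1018.0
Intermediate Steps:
d(Y) = -5 + Y² + 10*Y (d(Y) = -5 + ((Y² + 9*Y) + Y) = -5 + (Y² + 10*Y) = -5 + Y² + 10*Y)
f(z) = 1/(2*z)
(36*(-29) + 26) + f(d(2)) = (36*(-29) + 26) + 1/(2*(-5 + 2² + 10*2)) = (-1044 + 26) + 1/(2*(-5 + 4 + 20)) = -1018 + (½)/19 = -1018 + (½)*(1/19) = -1018 + 1/38 = -38683/38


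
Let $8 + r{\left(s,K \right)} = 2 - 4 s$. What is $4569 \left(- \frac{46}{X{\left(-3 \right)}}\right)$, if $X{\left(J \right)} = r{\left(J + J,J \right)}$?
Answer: $- \frac{35029}{3} \approx -11676.0$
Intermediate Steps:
$r{\left(s,K \right)} = -6 - 4 s$ ($r{\left(s,K \right)} = -8 - \left(-2 + 4 s\right) = -6 - 4 s$)
$X{\left(J \right)} = -6 - 8 J$ ($X{\left(J \right)} = -6 - 4 \left(J + J\right) = -6 - 4 \cdot 2 J = -6 - 8 J$)
$4569 \left(- \frac{46}{X{\left(-3 \right)}}\right) = 4569 \left(- \frac{46}{-6 - -24}\right) = 4569 \left(- \frac{46}{-6 + 24}\right) = 4569 \left(- \frac{46}{18}\right) = 4569 \left(\left(-46\right) \frac{1}{18}\right) = 4569 \left(- \frac{23}{9}\right) = - \frac{35029}{3}$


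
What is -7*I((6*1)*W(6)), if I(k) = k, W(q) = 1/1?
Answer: -42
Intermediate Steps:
W(q) = 1
-7*I((6*1)*W(6)) = -7*6*1 = -42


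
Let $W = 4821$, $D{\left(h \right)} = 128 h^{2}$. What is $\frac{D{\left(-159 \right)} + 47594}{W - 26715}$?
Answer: $- \frac{1641781}{10947} \approx -149.98$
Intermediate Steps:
$\frac{D{\left(-159 \right)} + 47594}{W - 26715} = \frac{128 \left(-159\right)^{2} + 47594}{4821 - 26715} = \frac{128 \cdot 25281 + 47594}{-21894} = \left(3235968 + 47594\right) \left(- \frac{1}{21894}\right) = 3283562 \left(- \frac{1}{21894}\right) = - \frac{1641781}{10947}$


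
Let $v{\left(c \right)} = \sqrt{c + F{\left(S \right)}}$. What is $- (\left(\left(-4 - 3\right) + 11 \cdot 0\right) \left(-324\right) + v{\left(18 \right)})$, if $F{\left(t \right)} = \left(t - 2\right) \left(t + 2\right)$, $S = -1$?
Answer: $-2268 - \sqrt{15} \approx -2271.9$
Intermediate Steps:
$F{\left(t \right)} = \left(-2 + t\right) \left(2 + t\right)$
$v{\left(c \right)} = \sqrt{-3 + c}$ ($v{\left(c \right)} = \sqrt{c - \left(4 - \left(-1\right)^{2}\right)} = \sqrt{c + \left(-4 + 1\right)} = \sqrt{c - 3} = \sqrt{-3 + c}$)
$- (\left(\left(-4 - 3\right) + 11 \cdot 0\right) \left(-324\right) + v{\left(18 \right)}) = - (\left(\left(-4 - 3\right) + 11 \cdot 0\right) \left(-324\right) + \sqrt{-3 + 18}) = - (\left(\left(-4 - 3\right) + 0\right) \left(-324\right) + \sqrt{15}) = - (\left(-7 + 0\right) \left(-324\right) + \sqrt{15}) = - (\left(-7\right) \left(-324\right) + \sqrt{15}) = - (2268 + \sqrt{15}) = -2268 - \sqrt{15}$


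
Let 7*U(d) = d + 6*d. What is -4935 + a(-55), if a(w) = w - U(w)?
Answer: -4935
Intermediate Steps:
U(d) = d (U(d) = (d + 6*d)/7 = (7*d)/7 = d)
a(w) = 0 (a(w) = w - w = 0)
-4935 + a(-55) = -4935 + 0 = -4935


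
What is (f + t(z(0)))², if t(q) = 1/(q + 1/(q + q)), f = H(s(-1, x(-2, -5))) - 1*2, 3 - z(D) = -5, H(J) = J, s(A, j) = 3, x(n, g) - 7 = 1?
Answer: 21025/16641 ≈ 1.2634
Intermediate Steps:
x(n, g) = 8 (x(n, g) = 7 + 1 = 8)
z(D) = 8 (z(D) = 3 - 1*(-5) = 3 + 5 = 8)
f = 1 (f = 3 - 1*2 = 3 - 2 = 1)
t(q) = 1/(q + 1/(2*q))
(f + t(z(0)))² = (1 + 2*8/(1 + 2*8²))² = (1 + 2*8/(1 + 2*64))² = (1 + 2*8/(1 + 128))² = (1 + 2*8/129)² = (1 + 2*8*(1/129))² = (1 + 16/129)² = (145/129)² = 21025/16641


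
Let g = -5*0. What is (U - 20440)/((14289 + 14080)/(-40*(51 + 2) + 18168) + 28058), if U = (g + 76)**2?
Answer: -78442624/150101051 ≈ -0.52260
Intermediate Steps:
g = 0
U = 5776 (U = (0 + 76)**2 = 76**2 = 5776)
(U - 20440)/((14289 + 14080)/(-40*(51 + 2) + 18168) + 28058) = (5776 - 20440)/((14289 + 14080)/(-40*(51 + 2) + 18168) + 28058) = -14664/(28369/(-40*53 + 18168) + 28058) = -14664/(28369/(-2120 + 18168) + 28058) = -14664/(28369/16048 + 28058) = -14664/450303153/16048 = -14664*16048/450303153 = -78442624/150101051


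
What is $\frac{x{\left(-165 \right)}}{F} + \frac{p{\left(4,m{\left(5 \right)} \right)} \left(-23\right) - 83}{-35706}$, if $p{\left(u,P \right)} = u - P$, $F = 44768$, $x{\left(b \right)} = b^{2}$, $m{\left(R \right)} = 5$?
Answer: $\frac{162463655}{266414368} \approx 0.60982$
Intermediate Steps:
$\frac{x{\left(-165 \right)}}{F} + \frac{p{\left(4,m{\left(5 \right)} \right)} \left(-23\right) - 83}{-35706} = \frac{\left(-165\right)^{2}}{44768} + \frac{\left(4 - 5\right) \left(-23\right) - 83}{-35706} = 27225 \cdot \frac{1}{44768} + \left(\left(4 - 5\right) \left(-23\right) - 83\right) \left(- \frac{1}{35706}\right) = \frac{27225}{44768} + \left(\left(-1\right) \left(-23\right) - 83\right) \left(- \frac{1}{35706}\right) = \frac{27225}{44768} + \left(23 - 83\right) \left(- \frac{1}{35706}\right) = \frac{27225}{44768} - - \frac{10}{5951} = \frac{27225}{44768} + \frac{10}{5951} = \frac{162463655}{266414368}$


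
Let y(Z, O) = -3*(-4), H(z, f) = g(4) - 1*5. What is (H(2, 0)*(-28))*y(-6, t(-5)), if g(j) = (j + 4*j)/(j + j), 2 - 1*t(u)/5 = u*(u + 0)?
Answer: 840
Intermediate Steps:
t(u) = 10 - 5*u² (t(u) = 10 - 5*u*(u + 0) = 10 - 5*u*u = 10 - 5*u²)
g(j) = 5/2 (g(j) = (5*j)/((2*j)) = (5*j)*(1/(2*j)) = 5/2)
H(z, f) = -5/2 (H(z, f) = 5/2 - 1*5 = 5/2 - 5 = -5/2)
y(Z, O) = 12
(H(2, 0)*(-28))*y(-6, t(-5)) = -5/2*(-28)*12 = 70*12 = 840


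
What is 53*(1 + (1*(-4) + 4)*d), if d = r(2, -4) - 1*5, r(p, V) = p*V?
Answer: 53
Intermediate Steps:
r(p, V) = V*p
d = -13 (d = -4*2 - 1*5 = -8 - 5 = -13)
53*(1 + (1*(-4) + 4)*d) = 53*(1 + (1*(-4) + 4)*(-13)) = 53*(1 + (-4 + 4)*(-13)) = 53*(1 + 0*(-13)) = 53*(1 + 0) = 53*1 = 53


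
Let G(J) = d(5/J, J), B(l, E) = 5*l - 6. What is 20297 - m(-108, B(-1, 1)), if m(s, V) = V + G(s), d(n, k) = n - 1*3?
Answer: 2193593/108 ≈ 20311.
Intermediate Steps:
d(n, k) = -3 + n (d(n, k) = n - 3 = -3 + n)
B(l, E) = -6 + 5*l
G(J) = -3 + 5/J
m(s, V) = -3 + V + 5/s (m(s, V) = V + (-3 + 5/s) = -3 + V + 5/s)
20297 - m(-108, B(-1, 1)) = 20297 - (-3 + (-6 + 5*(-1)) + 5/(-108)) = 20297 - (-3 + (-6 - 5) + 5*(-1/108)) = 20297 - (-3 - 11 - 5/108) = 20297 - 1*(-1517/108) = 20297 + 1517/108 = 2193593/108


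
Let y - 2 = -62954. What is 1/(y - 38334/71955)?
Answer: -23985/1509916498 ≈ -1.5885e-5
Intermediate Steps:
y = -62952 (y = 2 - 62954 = -62952)
1/(y - 38334/71955) = 1/(-62952 - 38334/71955) = 1/(-62952 - 38334*1/71955) = 1/(-62952 - 12778/23985) = 1/(-1509916498/23985) = -23985/1509916498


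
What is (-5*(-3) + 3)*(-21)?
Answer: -378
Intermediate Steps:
(-5*(-3) + 3)*(-21) = (15 + 3)*(-21) = 18*(-21) = -378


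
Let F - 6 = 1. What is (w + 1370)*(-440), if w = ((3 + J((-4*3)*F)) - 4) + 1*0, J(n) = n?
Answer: -565400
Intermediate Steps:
F = 7 (F = 6 + 1 = 7)
w = -85 (w = ((3 - 4*3*7) - 4) + 1*0 = ((3 - 12*7) - 4) + 0 = ((3 - 84) - 4) + 0 = (-81 - 4) + 0 = -85 + 0 = -85)
(w + 1370)*(-440) = (-85 + 1370)*(-440) = 1285*(-440) = -565400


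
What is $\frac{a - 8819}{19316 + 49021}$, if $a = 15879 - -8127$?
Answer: $\frac{15187}{68337} \approx 0.22224$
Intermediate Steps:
$a = 24006$ ($a = 15879 + 8127 = 24006$)
$\frac{a - 8819}{19316 + 49021} = \frac{24006 - 8819}{19316 + 49021} = \frac{15187}{68337}$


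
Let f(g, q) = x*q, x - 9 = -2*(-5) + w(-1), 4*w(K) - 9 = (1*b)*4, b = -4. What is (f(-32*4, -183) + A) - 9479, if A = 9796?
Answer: -11359/4 ≈ -2839.8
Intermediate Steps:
w(K) = -7/4 (w(K) = 9/4 + ((1*(-4))*4)/4 = 9/4 + (-4*4)/4 = 9/4 + (1/4)*(-16) = 9/4 - 4 = -7/4)
x = 69/4 (x = 9 + (-2*(-5) - 7/4) = 9 + (10 - 7/4) = 9 + 33/4 = 69/4 ≈ 17.250)
f(g, q) = 69*q/4
(f(-32*4, -183) + A) - 9479 = ((69/4)*(-183) + 9796) - 9479 = (-12627/4 + 9796) - 9479 = 26557/4 - 9479 = -11359/4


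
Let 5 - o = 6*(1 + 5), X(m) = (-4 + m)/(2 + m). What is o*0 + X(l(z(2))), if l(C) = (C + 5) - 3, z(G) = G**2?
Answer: 1/4 ≈ 0.25000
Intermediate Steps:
l(C) = 2 + C (l(C) = (5 + C) - 3 = 2 + C)
X(m) = (-4 + m)/(2 + m)
o = -31 (o = 5 - 6*(1 + 5) = 5 - 6*6 = 5 - 1*36 = 5 - 36 = -31)
o*0 + X(l(z(2))) = -31*0 + (-4 + (2 + 2**2))/(2 + (2 + 2**2)) = 0 + (-4 + (2 + 4))/(2 + (2 + 4)) = 0 + (-4 + 6)/(2 + 6) = 0 + 2/8 = 0 + (1/8)*2 = 0 + 1/4 = 1/4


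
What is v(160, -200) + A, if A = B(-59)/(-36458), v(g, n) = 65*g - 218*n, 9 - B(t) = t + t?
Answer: 1968731873/36458 ≈ 54000.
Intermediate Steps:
B(t) = 9 - 2*t (B(t) = 9 - (t + t) = 9 - 2*t)
v(g, n) = -218*n + 65*g
A = -127/36458 (A = (9 - 2*(-59))/(-36458) = (9 + 118)*(-1/36458) = 127*(-1/36458) = -127/36458 ≈ -0.0034835)
v(160, -200) + A = (-218*(-200) + 65*160) - 127/36458 = (43600 + 10400) - 127/36458 = 54000 - 127/36458 = 1968731873/36458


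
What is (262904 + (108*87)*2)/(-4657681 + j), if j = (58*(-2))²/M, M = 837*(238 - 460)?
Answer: -26171530272/432731175395 ≈ -0.060480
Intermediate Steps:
M = -185814 (M = 837*(-222) = -185814)
j = -6728/92907 (j = (58*(-2))²/(-185814) = (-116)²*(-1/185814) = 13456*(-1/185814) = -6728/92907 ≈ -0.072417)
(262904 + (108*87)*2)/(-4657681 + j) = (262904 + (108*87)*2)/(-4657681 - 6728/92907) = (262904 + 9396*2)/(-432731175395/92907) = (262904 + 18792)*(-92907/432731175395) = 281696*(-92907/432731175395) = -26171530272/432731175395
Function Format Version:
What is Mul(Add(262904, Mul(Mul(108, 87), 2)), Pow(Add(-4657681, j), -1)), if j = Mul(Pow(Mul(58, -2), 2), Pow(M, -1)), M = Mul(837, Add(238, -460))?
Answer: Rational(-26171530272, 432731175395) ≈ -0.060480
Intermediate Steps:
M = -185814 (M = Mul(837, -222) = -185814)
j = Rational(-6728, 92907) (j = Mul(Pow(Mul(58, -2), 2), Pow(-185814, -1)) = Mul(Pow(-116, 2), Rational(-1, 185814)) = Mul(13456, Rational(-1, 185814)) = Rational(-6728, 92907) ≈ -0.072417)
Mul(Add(262904, Mul(Mul(108, 87), 2)), Pow(Add(-4657681, j), -1)) = Mul(Add(262904, Mul(Mul(108, 87), 2)), Pow(Add(-4657681, Rational(-6728, 92907)), -1)) = Mul(Add(262904, Mul(9396, 2)), Pow(Rational(-432731175395, 92907), -1)) = Mul(Add(262904, 18792), Rational(-92907, 432731175395)) = Mul(281696, Rational(-92907, 432731175395)) = Rational(-26171530272, 432731175395)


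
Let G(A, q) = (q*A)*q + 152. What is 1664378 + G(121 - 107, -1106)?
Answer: 18789834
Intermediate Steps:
G(A, q) = 152 + A*q² (G(A, q) = (A*q)*q + 152 = A*q² + 152 = 152 + A*q²)
1664378 + G(121 - 107, -1106) = 1664378 + (152 + (121 - 107)*(-1106)²) = 1664378 + (152 + 14*1223236) = 1664378 + (152 + 17125304) = 1664378 + 17125456 = 18789834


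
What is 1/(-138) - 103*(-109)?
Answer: 1549325/138 ≈ 11227.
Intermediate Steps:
1/(-138) - 103*(-109) = -1/138 + 11227 = 1549325/138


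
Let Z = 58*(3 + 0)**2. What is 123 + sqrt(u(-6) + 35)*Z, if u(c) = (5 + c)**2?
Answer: 3255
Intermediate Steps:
Z = 522 (Z = 58*3**2 = 58*9 = 522)
123 + sqrt(u(-6) + 35)*Z = 123 + sqrt((5 - 6)**2 + 35)*522 = 123 + sqrt((-1)**2 + 35)*522 = 123 + sqrt(1 + 35)*522 = 123 + sqrt(36)*522 = 123 + 6*522 = 123 + 3132 = 3255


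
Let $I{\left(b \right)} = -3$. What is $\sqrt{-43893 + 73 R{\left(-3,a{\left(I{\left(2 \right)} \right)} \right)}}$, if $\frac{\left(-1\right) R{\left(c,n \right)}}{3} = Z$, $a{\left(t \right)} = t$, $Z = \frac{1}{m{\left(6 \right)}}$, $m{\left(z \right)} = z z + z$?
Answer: $\frac{5 i \sqrt{344162}}{14} \approx 209.52 i$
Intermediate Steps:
$m{\left(z \right)} = z + z^{2}$ ($m{\left(z \right)} = z^{2} + z = z + z^{2}$)
$Z = \frac{1}{42}$ ($Z = \frac{1}{6 \left(1 + 6\right)} = \frac{1}{6 \cdot 7} = \frac{1}{42} \approx 0.02381$)
$R{\left(c,n \right)} = - \frac{1}{14}$ ($R{\left(c,n \right)} = \left(-3\right) \frac{1}{42} = - \frac{1}{14}$)
$\sqrt{-43893 + 73 R{\left(-3,a{\left(I{\left(2 \right)} \right)} \right)}} = \sqrt{-43893 + 73 \left(- \frac{1}{14}\right)} = \sqrt{-43893 - \frac{73}{14}} = \sqrt{- \frac{614575}{14}} = \frac{5 i \sqrt{344162}}{14}$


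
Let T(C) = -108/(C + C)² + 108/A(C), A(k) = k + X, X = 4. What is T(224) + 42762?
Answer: 40767347199/953344 ≈ 42763.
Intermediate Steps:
A(k) = 4 + k (A(k) = k + 4 = 4 + k)
T(C) = -27/C² + 108/(4 + C) (T(C) = -108/(C + C)² + 108/(4 + C) = -108*1/(4*C²) + 108/(4 + C) = -27/C² + 108/(4 + C))
T(224) + 42762 = (-27/224² + 108/(4 + 224)) + 42762 = (-27*1/50176 + 108/228) + 42762 = (-27/50176 + 108*(1/228)) + 42762 = (-27/50176 + 9/19) + 42762 = 451071/953344 + 42762 = 40767347199/953344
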